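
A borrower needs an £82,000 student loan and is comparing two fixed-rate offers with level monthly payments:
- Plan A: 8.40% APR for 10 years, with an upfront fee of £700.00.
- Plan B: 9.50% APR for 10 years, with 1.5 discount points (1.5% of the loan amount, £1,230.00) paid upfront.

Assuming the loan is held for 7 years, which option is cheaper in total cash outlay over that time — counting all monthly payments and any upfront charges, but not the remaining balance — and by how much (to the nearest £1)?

Plan A by £4,626

Plan A: at 8.40% the monthly rate is 0.0070000, so the payment is 82,000 × 0.0070000 / (1 − 1.0070000^−120) = £1,012.30.
Plan B: at 9.50% the monthly rate is 0.0079167, so the payment is 82,000 × 0.0079167 / (1 − 1.0079167^−120) = £1,061.06.
Over 84 months: Plan A costs 84 × £1,012.30 + £700.00 = £85,733.20; Plan B costs 84 × £1,061.06 + £1,230.00 = £90,359.04.
Plan A is cheaper by £90,359.04 − £85,733.20 = £4,625.84.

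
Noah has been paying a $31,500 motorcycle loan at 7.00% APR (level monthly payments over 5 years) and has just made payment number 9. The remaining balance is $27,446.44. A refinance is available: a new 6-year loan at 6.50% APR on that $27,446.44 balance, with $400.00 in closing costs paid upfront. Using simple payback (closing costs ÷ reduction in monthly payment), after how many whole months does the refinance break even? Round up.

Current payment = 31,500 × 7%/12 / (1 − (1+0.0058333)^−60) = $623.74.
Refinanced payment = 27,446.44 × 0.0054167 / (1 − (1+0.0054167)^−72) = $461.37.
Monthly savings = $623.74 − $461.37 = $162.37.
Break-even = $400.00 / $162.37 = 2.46 → 3 months.

3 months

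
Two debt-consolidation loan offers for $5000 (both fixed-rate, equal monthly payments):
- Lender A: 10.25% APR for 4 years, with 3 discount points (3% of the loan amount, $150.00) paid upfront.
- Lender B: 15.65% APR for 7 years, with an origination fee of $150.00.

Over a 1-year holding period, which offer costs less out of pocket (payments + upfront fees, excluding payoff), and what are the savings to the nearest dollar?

Lender B by $349

Lender A: monthly rate = 10.25%/12 = 0.0085417; payment = 5,000 × 0.0085417 / (1 − (1+0.0085417)^−48) = $127.41.
Lender B: at 15.65% the monthly rate is 0.0130417, so the payment is 5,000 × 0.0130417 / (1 − 1.0130417^−84) = $98.32.
Over 12 months: Lender A costs 12 × $127.41 + $150.00 = $1,678.92; Lender B costs 12 × $98.32 + $150.00 = $1,329.84.
Lender B is cheaper by $1,678.92 − $1,329.84 = $349.08.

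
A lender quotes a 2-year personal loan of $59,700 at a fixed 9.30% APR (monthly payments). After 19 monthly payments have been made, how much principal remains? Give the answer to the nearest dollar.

With monthly rate i = 9.3%/12 = 0.0077500, the balance after k of n payments is P · [(1+i)^n − (1+i)^k] / [(1+i)^n − 1].
(1+0.0077500)^24 = 1.20355894 and (1+0.0077500)^19 = 1.15798606, so the balance is 59,700 × (1.20355894 − 1.15798606) / (1.20355894 − 1) = $13,365.67.

$13,366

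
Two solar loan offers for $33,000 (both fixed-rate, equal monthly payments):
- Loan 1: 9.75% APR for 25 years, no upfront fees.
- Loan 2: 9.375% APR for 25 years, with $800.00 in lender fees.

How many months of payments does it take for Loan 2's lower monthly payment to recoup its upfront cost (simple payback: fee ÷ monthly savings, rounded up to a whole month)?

93 months

Loan 1: at 9.75% the monthly rate is 0.0081250, so the payment is 33,000 × 0.0081250 / (1 − 1.0081250^−300) = $294.08.
Loan 2: at 9.375% the monthly rate is 0.0078125, so the payment is 33,000 × 0.0078125 / (1 − 1.0078125^−300) = $285.46.
Monthly savings = $294.08 − $285.46 = $8.62.
Break-even = $800.00 / $8.62 = 92.81 → 93 months.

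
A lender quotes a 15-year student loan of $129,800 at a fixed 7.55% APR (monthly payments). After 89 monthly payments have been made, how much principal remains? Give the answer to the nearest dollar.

$83,428

With monthly rate i = 7.55%/12 = 0.0062917, the balance after k of n payments is P · [(1+i)^n − (1+i)^k] / [(1+i)^n − 1].
(1+0.0062917)^180 = 3.09241462 and (1+0.0062917)^89 = 1.74753138, so the balance is 129,800 × (3.09241462 − 1.74753138) / (3.09241462 − 1) = $83,427.94.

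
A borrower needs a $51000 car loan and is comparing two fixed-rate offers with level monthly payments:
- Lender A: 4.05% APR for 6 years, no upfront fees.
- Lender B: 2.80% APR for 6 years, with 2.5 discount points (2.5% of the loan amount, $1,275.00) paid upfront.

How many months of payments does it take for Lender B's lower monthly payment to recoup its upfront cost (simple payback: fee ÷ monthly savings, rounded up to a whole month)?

Lender A: monthly rate = 4.05%/12 = 0.0033750; payment = 51,000 × 0.0033750 / (1 − (1+0.0033750)^−72) = $799.07.
Lender B: monthly rate = 2.8%/12 = 0.0023333; payment = 51,000 × 0.0023333 / (1 − (1+0.0023333)^−72) = $770.32.
Monthly savings = $799.07 − $770.32 = $28.75.
Break-even = $1,275.00 / $28.75 = 44.35 → 45 months.

45 months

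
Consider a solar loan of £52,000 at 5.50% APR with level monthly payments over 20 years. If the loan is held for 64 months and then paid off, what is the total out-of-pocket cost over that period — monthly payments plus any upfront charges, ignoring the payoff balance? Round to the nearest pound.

£22,893

At 5.50% the monthly rate is 0.0045833, so the payment is 52,000 × 0.0045833 / (1 − 1.0045833^−240) = £357.70.
Total outlay = 64 × £357.70 = £22,892.80.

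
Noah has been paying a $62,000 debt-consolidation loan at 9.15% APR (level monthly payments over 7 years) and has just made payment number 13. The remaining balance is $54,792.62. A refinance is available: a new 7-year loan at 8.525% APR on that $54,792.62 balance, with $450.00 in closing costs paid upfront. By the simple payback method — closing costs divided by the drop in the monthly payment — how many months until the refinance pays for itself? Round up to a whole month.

4 months

Current payment = 62,000 × 9.15%/12 / (1 − (1+0.0076250)^−84) = $1,002.25.
Refinanced payment = 54,792.62 × 0.0071042 / (1 − (1+0.0071042)^−84) = $868.41.
Monthly savings = $1,002.25 − $868.41 = $133.84.
Break-even = $450.00 / $133.84 = 3.36 → 4 months.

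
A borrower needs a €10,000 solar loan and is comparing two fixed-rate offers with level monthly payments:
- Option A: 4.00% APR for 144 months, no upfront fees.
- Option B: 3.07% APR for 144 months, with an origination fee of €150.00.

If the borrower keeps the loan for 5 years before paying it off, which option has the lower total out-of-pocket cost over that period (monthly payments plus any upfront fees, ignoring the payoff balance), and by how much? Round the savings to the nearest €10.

Option A: monthly rate = 4%/12 = 0.0033333; payment = 10,000 × 0.0033333 / (1 − (1+0.0033333)^−144) = €87.55.
Option B: monthly rate = 3.07%/12 = 0.0025583; payment = 10,000 × 0.0025583 / (1 − (1+0.0025583)^−144) = €83.11.
Over 60 months: Option A costs 60 × €87.55 = €5,253.00; Option B costs 60 × €83.11 + €150.00 = €5,136.60.
Option B is cheaper by €5,253.00 − €5,136.60 = €116.40.

Option B by €120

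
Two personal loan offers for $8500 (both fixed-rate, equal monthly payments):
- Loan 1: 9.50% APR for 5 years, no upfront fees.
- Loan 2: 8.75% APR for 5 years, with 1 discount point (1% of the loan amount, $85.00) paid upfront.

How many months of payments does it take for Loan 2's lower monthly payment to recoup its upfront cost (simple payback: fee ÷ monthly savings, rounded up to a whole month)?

Loan 1: at 9.50% the monthly rate is 0.0079167, so the payment is 8,500 × 0.0079167 / (1 − 1.0079167^−60) = $178.52.
Loan 2: at 8.75% the monthly rate is 0.0072917, so the payment is 8,500 × 0.0072917 / (1 − 1.0072917^−60) = $175.42.
Monthly savings = $178.52 − $175.42 = $3.10.
Break-even = $85.00 / $3.10 = 27.42 → 28 months.

28 months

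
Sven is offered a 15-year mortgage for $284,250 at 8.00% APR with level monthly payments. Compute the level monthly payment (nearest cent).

Monthly rate = 8%/12 = 0.0066667; payment = 284,250 × 0.0066667 / (1 − (1+0.0066667)^−180) = $2,716.44.

$2,716.44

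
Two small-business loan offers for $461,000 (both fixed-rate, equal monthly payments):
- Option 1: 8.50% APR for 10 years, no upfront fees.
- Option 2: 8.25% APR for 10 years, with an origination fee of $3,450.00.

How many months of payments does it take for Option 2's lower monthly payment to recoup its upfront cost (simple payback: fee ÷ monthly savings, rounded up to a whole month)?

57 months

Option 1: at 8.50% the monthly rate is 0.0070833, so the payment is 461,000 × 0.0070833 / (1 − 1.0070833^−120) = $5,715.74.
Option 2: monthly rate = 8.25%/12 = 0.0068750; payment = 461,000 × 0.0068750 / (1 − (1+0.0068750)^−120) = $5,654.29.
Monthly savings = $5,715.74 − $5,654.29 = $61.45.
Break-even = $3,450.00 / $61.45 = 56.14 → 57 months.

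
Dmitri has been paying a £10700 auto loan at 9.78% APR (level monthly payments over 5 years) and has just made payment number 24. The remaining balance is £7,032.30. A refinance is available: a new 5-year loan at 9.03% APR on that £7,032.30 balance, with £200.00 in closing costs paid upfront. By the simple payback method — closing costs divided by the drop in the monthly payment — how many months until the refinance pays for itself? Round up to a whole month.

Current payment = 10,700 × 9.78%/12 / (1 − (1+0.0081500)^−60) = £226.19.
Refinanced payment = 7,032.30 × 0.0075250 / (1 − (1+0.0075250)^−60) = £146.08.
Monthly savings = £226.19 − £146.08 = £80.11.
Break-even = £200.00 / £80.11 = 2.50 → 3 months.

3 months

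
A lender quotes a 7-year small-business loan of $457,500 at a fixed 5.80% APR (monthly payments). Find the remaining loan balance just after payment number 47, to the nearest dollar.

With monthly rate i = 5.8%/12 = 0.0048333, the balance after k of n payments is P · [(1+i)^n − (1+i)^k] / [(1+i)^n − 1].
(1+0.0048333)^84 = 1.49933546 and (1+0.0048333)^47 = 1.25435242, so the balance is 457,500 × (1.49933546 − 1.25435242) / (1.49933546 − 1) = $224,457.80.

$224,458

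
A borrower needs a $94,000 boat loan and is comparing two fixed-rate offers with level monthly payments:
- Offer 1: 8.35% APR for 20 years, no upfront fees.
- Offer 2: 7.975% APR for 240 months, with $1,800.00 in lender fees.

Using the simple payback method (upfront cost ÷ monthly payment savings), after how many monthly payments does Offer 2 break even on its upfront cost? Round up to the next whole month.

82 months

Offer 1: monthly rate = 8.35%/12 = 0.0069583; payment = 94,000 × 0.0069583 / (1 − (1+0.0069583)^−240) = $806.85.
Offer 2: at 7.975% the monthly rate is 0.0066458, so the payment is 94,000 × 0.0066458 / (1 − 1.0066458^−240) = $784.79.
Monthly savings = $806.85 − $784.79 = $22.06.
Break-even = $1,800.00 / $22.06 = 81.60 → 82 months.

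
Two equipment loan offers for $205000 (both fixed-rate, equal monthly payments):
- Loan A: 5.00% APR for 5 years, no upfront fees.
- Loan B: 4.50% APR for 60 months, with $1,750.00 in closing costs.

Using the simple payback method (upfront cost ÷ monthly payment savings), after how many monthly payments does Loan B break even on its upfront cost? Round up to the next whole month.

38 months

Loan A: at 5.00% the monthly rate is 0.0041667, so the payment is 205,000 × 0.0041667 / (1 − 1.0041667^−60) = $3,868.60.
Loan B: at 4.50% the monthly rate is 0.0037500, so the payment is 205,000 × 0.0037500 / (1 − 1.0037500^−60) = $3,821.82.
Monthly savings = $3,868.60 − $3,821.82 = $46.78.
Break-even = $1,750.00 / $46.78 = 37.41 → 38 months.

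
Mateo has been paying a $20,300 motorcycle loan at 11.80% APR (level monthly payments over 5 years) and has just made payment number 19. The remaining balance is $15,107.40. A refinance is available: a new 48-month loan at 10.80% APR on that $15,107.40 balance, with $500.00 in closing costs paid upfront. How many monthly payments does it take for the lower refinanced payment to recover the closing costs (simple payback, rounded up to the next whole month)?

9 months

Current payment = 20,300 × 11.8%/12 / (1 − (1+0.0098333)^−60) = $449.51.
Refinanced payment = 15,107.40 × 0.0090000 / (1 − (1+0.0090000)^−48) = $388.99.
Monthly savings = $449.51 − $388.99 = $60.52.
Break-even = $500.00 / $60.52 = 8.26 → 9 months.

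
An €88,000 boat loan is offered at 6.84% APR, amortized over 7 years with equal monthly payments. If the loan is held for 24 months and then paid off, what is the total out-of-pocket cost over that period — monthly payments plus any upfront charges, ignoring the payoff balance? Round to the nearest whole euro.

€31,711

Monthly rate = 6.84%/12 = 0.0057000; payment = 88,000 × 0.0057000 / (1 − (1+0.0057000)^−84) = €1,321.28.
Total outlay = 24 × €1,321.28 = €31,710.72.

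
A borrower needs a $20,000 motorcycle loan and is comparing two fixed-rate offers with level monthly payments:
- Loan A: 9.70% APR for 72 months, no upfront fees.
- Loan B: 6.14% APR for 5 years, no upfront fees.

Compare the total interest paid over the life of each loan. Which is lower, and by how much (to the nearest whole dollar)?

Loan A: monthly rate = 9.7%/12 = 0.0080833; payment = 20,000 × 0.0080833 / (1 − (1+0.0080833)^−72) = $367.50.
Total interest on Loan A = 72 × $367.50 − $20,000 = $6,460.00.
Loan B: monthly rate = 6.14%/12 = 0.0051167; payment = 20,000 × 0.0051167 / (1 − (1+0.0051167)^−60) = $387.96.
Total interest on Loan B = 60 × $387.96 − $20,000 = $3,277.60.
Loan B is lower by $3,182.40.

Loan B by $3,182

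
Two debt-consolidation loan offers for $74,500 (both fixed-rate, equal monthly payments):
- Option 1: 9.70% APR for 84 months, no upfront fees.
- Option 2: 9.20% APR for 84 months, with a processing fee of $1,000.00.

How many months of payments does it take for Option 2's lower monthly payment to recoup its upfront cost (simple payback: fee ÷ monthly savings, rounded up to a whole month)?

Option 1: monthly rate = 9.7%/12 = 0.0080833; payment = 74,500 × 0.0080833 / (1 − (1+0.0080833)^−84) = $1,225.27.
Option 2: monthly rate = 9.2%/12 = 0.0076667; payment = 74,500 × 0.0076667 / (1 − (1+0.0076667)^−84) = $1,206.21.
Monthly savings = $1,225.27 − $1,206.21 = $19.06.
Break-even = $1,000.00 / $19.06 = 52.47 → 53 months.

53 months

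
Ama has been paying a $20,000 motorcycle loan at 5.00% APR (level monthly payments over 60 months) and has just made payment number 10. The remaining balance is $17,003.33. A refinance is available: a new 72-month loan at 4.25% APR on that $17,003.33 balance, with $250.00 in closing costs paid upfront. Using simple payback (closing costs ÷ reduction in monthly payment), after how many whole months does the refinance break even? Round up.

3 months

Current payment = 20,000 × 5%/12 / (1 − (1+0.0041667)^−60) = $377.42.
Refinanced payment = 17,003.33 × 0.0035417 / (1 − (1+0.0035417)^−72) = $267.96.
Monthly savings = $377.42 − $267.96 = $109.46.
Break-even = $250.00 / $109.46 = 2.28 → 3 months.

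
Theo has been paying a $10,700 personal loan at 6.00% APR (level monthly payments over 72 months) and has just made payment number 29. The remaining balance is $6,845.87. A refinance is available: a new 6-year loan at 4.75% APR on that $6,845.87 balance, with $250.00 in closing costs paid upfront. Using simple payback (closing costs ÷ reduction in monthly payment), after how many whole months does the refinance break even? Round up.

4 months

Current payment = 10,700 × 6%/12 / (1 − (1+0.0050000)^−72) = $177.33.
Refinanced payment = 6,845.87 × 0.0039583 / (1 − (1+0.0039583)^−72) = $109.46.
Monthly savings = $177.33 − $109.46 = $67.87.
Break-even = $250.00 / $67.87 = 3.68 → 4 months.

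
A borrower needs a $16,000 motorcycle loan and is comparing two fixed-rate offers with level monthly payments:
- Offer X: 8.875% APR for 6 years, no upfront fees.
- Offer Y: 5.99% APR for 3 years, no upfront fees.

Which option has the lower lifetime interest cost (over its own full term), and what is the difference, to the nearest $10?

Offer X: at 8.875% the monthly rate is 0.0073958, so the payment is 16,000 × 0.0073958 / (1 − 1.0073958^−72) = $287.42.
Total interest on Offer X = 72 × $287.42 − $16,000 = $4,694.24.
Offer Y: at 5.99% the monthly rate is 0.0049917, so the payment is 16,000 × 0.0049917 / (1 − 1.0049917^−36) = $486.68.
Total interest on Offer Y = 36 × $486.68 − $16,000 = $1,520.48.
Offer Y is lower by $3,173.76.

Offer Y by $3,170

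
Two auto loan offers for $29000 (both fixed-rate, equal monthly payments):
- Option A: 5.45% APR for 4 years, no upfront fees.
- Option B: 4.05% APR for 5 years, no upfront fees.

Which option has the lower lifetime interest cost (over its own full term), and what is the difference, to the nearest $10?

Option B by $260

Option A: monthly rate = 5.45%/12 = 0.0045417; payment = 29,000 × 0.0045417 / (1 − (1+0.0045417)^−48) = $673.78.
Total interest on Option A = 48 × $673.78 − $29,000 = $3,341.44.
Option B: at 4.05% the monthly rate is 0.0033750, so the payment is 29,000 × 0.0033750 / (1 − 1.0033750^−60) = $534.73.
Total interest on Option B = 60 × $534.73 − $29,000 = $3,083.80.
Option B is lower by $257.64.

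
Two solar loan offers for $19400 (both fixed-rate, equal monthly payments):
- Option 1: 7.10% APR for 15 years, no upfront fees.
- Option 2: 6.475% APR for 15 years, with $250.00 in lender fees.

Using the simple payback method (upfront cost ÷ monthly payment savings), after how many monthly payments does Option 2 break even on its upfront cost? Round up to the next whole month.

38 months

Option 1: at 7.10% the monthly rate is 0.0059167, so the payment is 19,400 × 0.0059167 / (1 − 1.0059167^−180) = $175.46.
Option 2: at 6.475% the monthly rate is 0.0053958, so the payment is 19,400 × 0.0053958 / (1 − 1.0053958^−180) = $168.73.
Monthly savings = $175.46 − $168.73 = $6.73.
Break-even = $250.00 / $6.73 = 37.15 → 38 months.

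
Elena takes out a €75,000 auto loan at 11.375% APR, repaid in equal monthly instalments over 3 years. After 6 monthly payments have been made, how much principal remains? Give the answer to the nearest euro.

With monthly rate i = 11.375%/12 = 0.0094792, the balance after k of n payments is P · [(1+i)^n − (1+i)^k] / [(1+i)^n − 1].
(1+0.0094792)^36 = 1.40444579 and (1+0.0094792)^6 = 1.05823998, so the balance is 75,000 × (1.40444579 − 1.05823998) / (1.40444579 − 1) = €64,200.04.

€64,200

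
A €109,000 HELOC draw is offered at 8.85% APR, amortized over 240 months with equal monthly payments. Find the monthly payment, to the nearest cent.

€970.21

At 8.85% the monthly rate is 0.0073750, so the payment is 109,000 × 0.0073750 / (1 − 1.0073750^−240) = €970.21.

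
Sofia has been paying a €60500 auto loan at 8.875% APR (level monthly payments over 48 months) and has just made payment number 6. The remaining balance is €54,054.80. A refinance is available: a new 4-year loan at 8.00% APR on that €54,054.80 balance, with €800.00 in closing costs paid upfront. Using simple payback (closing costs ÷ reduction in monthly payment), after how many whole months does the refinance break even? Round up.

Current payment = 60,500 × 8.875%/12 / (1 − (1+0.0073958)^−48) = €1,501.96.
Refinanced payment = 54,054.80 × 0.0066667 / (1 − (1+0.0066667)^−48) = €1,319.64.
Monthly savings = €1,501.96 − €1,319.64 = €182.32.
Break-even = €800.00 / €182.32 = 4.39 → 5 months.

5 months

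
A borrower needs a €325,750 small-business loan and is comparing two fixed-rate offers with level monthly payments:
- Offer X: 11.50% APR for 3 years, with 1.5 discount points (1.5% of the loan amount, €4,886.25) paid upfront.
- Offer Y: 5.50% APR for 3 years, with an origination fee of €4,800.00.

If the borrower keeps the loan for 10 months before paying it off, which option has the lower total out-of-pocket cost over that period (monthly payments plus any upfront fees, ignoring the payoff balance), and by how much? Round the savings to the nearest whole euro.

Offer Y by €9,142

Offer X: at 11.50% the monthly rate is 0.0095833, so the payment is 325,750 × 0.0095833 / (1 − 1.0095833^−36) = €10,741.93.
Offer Y: at 5.50% the monthly rate is 0.0045833, so the payment is 325,750 × 0.0045833 / (1 − 1.0045833^−36) = €9,836.32.
Over 10 months: Offer X costs 10 × €10,741.93 + €4,886.25 = €112,305.55; Offer Y costs 10 × €9,836.32 + €4,800.00 = €103,163.20.
Offer Y is cheaper by €112,305.55 − €103,163.20 = €9,142.35.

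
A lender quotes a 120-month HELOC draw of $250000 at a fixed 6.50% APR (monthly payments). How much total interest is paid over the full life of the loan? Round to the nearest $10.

$90,640

Monthly rate = 6.5%/12 = 0.0054167; payment = 250,000 × 0.0054167 / (1 − (1+0.0054167)^−120) = $2,838.70.
Total paid = 120 × $2,838.70 = $340,644.00; interest = $340,644.00 − $250,000 = $90,644.00.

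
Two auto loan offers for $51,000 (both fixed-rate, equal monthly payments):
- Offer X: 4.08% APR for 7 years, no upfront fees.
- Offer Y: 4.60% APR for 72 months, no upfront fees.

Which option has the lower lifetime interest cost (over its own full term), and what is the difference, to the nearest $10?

Offer X: monthly rate = 4.08%/12 = 0.0034000; payment = 51,000 × 0.0034000 / (1 − (1+0.0034000)^−84) = $698.99.
Total interest on Offer X = 84 × $698.99 − $51,000 = $7,715.16.
Offer Y: monthly rate = 4.6%/12 = 0.0038333; payment = 51,000 × 0.0038333 / (1 − (1+0.0038333)^−72) = $811.92.
Total interest on Offer Y = 72 × $811.92 − $51,000 = $7,458.24.
Offer Y is lower by $256.92.

Offer Y by $260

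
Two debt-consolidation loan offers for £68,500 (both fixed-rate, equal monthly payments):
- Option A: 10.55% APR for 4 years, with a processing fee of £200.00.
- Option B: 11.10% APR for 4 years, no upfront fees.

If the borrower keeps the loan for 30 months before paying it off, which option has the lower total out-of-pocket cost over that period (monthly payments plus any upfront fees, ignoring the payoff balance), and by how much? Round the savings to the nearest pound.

Option A by £348

Option A: monthly rate = 10.55%/12 = 0.0087917; payment = 68,500 × 0.0087917 / (1 − (1+0.0087917)^−48) = £1,755.49.
Option B: monthly rate = 11.1%/12 = 0.0092500; payment = 68,500 × 0.0092500 / (1 − (1+0.0092500)^−48) = £1,773.75.
Over 30 months: Option A costs 30 × £1,755.49 + £200.00 = £52,864.70; Option B costs 30 × £1,773.75 = £53,212.50.
Option A is cheaper by £53,212.50 − £52,864.70 = £347.80.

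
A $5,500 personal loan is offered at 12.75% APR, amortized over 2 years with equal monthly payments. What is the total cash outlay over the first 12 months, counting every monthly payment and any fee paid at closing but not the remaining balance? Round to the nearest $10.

$3,130

Monthly rate = 12.75%/12 = 0.0106250; payment = 5,500 × 0.0106250 / (1 − (1+0.0106250)^−24) = $260.83.
Total outlay = 12 × $260.83 = $3,129.96.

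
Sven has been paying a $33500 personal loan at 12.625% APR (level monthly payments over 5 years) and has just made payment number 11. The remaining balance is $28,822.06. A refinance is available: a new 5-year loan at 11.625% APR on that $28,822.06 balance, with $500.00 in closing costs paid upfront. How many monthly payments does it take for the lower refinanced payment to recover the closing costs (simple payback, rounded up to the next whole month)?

5 months

Current payment = 33,500 × 12.625%/12 / (1 − (1+0.0105208)^−60) = $755.81.
Refinanced payment = 28,822.06 × 0.0096875 / (1 − (1+0.0096875)^−60) = $635.68.
Monthly savings = $755.81 − $635.68 = $120.13.
Break-even = $500.00 / $120.13 = 4.16 → 5 months.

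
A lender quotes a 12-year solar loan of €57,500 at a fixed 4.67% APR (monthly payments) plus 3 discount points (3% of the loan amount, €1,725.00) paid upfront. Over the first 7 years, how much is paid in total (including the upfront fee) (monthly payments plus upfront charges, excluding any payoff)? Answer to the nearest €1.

€45,602

At 4.67% the monthly rate is 0.0038917, so the payment is 57,500 × 0.0038917 / (1 − 1.0038917^−144) = €522.34.
Total outlay = 84 × €522.34 + €1,725.00 = €45,601.56.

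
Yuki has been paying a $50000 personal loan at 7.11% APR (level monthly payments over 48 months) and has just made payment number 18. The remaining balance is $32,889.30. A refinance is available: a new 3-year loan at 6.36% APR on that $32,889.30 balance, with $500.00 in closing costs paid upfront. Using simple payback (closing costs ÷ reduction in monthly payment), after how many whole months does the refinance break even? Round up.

Current payment = 50,000 × 7.11%/12 / (1 − (1+0.0059250)^−48) = $1,199.87.
Refinanced payment = 32,889.30 × 0.0053000 / (1 − (1+0.0053000)^−36) = $1,005.93.
Monthly savings = $1,199.87 − $1,005.93 = $193.94.
Break-even = $500.00 / $193.94 = 2.58 → 3 months.

3 months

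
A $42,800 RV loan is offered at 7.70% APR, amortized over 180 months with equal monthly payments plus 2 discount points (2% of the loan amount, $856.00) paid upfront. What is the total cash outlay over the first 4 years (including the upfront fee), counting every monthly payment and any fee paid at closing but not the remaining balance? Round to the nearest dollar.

At 7.70% the monthly rate is 0.0064167, so the payment is 42,800 × 0.0064167 / (1 − 1.0064167^−180) = $401.64.
Total outlay = 48 × $401.64 + $856.00 = $20,134.72.

$20,135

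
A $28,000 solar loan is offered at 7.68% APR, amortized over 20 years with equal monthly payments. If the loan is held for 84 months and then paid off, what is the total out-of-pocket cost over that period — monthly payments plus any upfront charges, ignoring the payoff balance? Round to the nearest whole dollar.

$19,207

Monthly rate = 7.68%/12 = 0.0064000; payment = 28,000 × 0.0064000 / (1 − (1+0.0064000)^−240) = $228.66.
Total outlay = 84 × $228.66 = $19,207.44.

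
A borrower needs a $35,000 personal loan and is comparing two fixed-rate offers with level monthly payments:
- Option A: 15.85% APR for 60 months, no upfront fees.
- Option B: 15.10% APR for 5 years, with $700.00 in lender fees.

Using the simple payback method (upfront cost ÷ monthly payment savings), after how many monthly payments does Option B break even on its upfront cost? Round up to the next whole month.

Option A: monthly rate = 15.85%/12 = 0.0132083; payment = 35,000 × 0.0132083 / (1 − (1+0.0132083)^−60) = $848.35.
Option B: at 15.10% the monthly rate is 0.0125833, so the payment is 35,000 × 0.0125833 / (1 − 1.0125833^−60) = $834.49.
Monthly savings = $848.35 − $834.49 = $13.86.
Break-even = $700.00 / $13.86 = 50.51 → 51 months.

51 months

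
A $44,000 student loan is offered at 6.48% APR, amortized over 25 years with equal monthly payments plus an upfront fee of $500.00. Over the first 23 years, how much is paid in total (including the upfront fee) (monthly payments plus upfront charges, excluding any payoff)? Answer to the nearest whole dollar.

$82,345

At 6.48% the monthly rate is 0.0054000, so the payment is 44,000 × 0.0054000 / (1 − 1.0054000^−300) = $296.54.
Total outlay = 276 × $296.54 + $500.00 = $82,345.04.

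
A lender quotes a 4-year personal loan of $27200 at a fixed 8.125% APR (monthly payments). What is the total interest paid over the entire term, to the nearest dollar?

$4,750

Monthly rate = 8.125%/12 = 0.0067708; payment = 27,200 × 0.0067708 / (1 − (1+0.0067708)^−48) = $665.63.
Total paid = 48 × $665.63 = $31,950.24; interest = $31,950.24 − $27,200 = $4,750.24.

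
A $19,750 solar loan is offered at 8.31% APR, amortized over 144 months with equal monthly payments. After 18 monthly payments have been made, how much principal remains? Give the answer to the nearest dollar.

With monthly rate i = 8.31%/12 = 0.0069250, the balance after k of n payments is P · [(1+i)^n − (1+i)^k] / [(1+i)^n − 1].
(1+0.0069250)^144 = 2.70138081 and (1+0.0069250)^18 = 1.13226537, so the balance is 19,750 × (2.70138081 − 1.13226537) / (2.70138081 − 1) = $18,214.63.

$18,215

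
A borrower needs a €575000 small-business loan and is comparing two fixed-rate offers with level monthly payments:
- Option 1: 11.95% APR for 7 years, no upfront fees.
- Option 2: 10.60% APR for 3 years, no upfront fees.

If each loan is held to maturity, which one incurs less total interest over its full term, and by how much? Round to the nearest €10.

Option 1: monthly rate = 11.95%/12 = 0.0099583; payment = 575,000 × 0.0099583 / (1 − (1+0.0099583)^−84) = €10,134.95.
Total interest on Option 1 = 84 × €10,134.95 − €575,000 = €276,335.80.
Option 2: monthly rate = 10.6%/12 = 0.0088333; payment = 575,000 × 0.0088333 / (1 − (1+0.0088333)^−36) = €18,716.03.
Total interest on Option 2 = 36 × €18,716.03 − €575,000 = €98,777.08.
Option 2 is lower by €177,558.72.

Option 2 by €177,560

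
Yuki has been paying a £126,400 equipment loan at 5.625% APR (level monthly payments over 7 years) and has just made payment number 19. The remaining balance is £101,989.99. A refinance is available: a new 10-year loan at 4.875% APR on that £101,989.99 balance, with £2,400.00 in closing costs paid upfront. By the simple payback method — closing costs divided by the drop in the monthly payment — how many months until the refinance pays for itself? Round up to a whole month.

Current payment = 126,400 × 5.625%/12 / (1 − (1+0.0046875)^−84) = £1,823.88.
Refinanced payment = 101,989.99 × 0.0040625 / (1 − (1+0.0040625)^−120) = £1,075.54.
Monthly savings = £1,823.88 − £1,075.54 = £748.34.
Break-even = £2,400.00 / £748.34 = 3.21 → 4 months.

4 months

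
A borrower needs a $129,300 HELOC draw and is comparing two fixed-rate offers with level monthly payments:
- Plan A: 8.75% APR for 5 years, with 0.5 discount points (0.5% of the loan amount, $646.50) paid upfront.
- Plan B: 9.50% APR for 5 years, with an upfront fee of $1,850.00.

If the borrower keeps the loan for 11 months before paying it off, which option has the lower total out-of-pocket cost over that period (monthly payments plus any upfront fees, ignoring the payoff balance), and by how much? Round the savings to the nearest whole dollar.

Plan A by $1,722

Plan A: monthly rate = 8.75%/12 = 0.0072917; payment = 129,300 × 0.0072917 / (1 − (1+0.0072917)^−60) = $2,668.39.
Plan B: monthly rate = 9.5%/12 = 0.0079167; payment = 129,300 × 0.0079167 / (1 − (1+0.0079167)^−60) = $2,715.54.
Over 11 months: Plan A costs 11 × $2,668.39 + $646.50 = $29,998.79; Plan B costs 11 × $2,715.54 + $1,850.00 = $31,720.94.
Plan A is cheaper by $31,720.94 − $29,998.79 = $1,722.15.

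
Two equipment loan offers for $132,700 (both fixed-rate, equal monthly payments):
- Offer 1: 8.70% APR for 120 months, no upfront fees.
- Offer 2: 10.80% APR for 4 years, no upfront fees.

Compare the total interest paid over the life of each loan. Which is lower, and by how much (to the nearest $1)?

Offer 2 by $35,135

Offer 1: at 8.70% the monthly rate is 0.0072500, so the payment is 132,700 × 0.0072500 / (1 − 1.0072500^−120) = $1,659.52.
Total interest on Offer 1 = 120 × $1,659.52 − $132,700 = $66,442.40.
Offer 2: monthly rate = 10.8%/12 = 0.0090000; payment = 132,700 × 0.0090000 / (1 − (1+0.0090000)^−48) = $3,416.83.
Total interest on Offer 2 = 48 × $3,416.83 − $132,700 = $31,307.84.
Offer 2 is lower by $35,134.56.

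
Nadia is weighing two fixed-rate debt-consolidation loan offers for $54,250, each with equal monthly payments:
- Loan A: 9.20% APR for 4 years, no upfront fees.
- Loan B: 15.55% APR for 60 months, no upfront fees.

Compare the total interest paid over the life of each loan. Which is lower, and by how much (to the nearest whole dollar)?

Loan A by $13,331

Loan A: monthly rate = 9.2%/12 = 0.0076667; payment = 54,250 × 0.0076667 / (1 − (1+0.0076667)^−48) = $1,355.17.
Total interest on Loan A = 48 × $1,355.17 − $54,250 = $10,798.16.
Loan B: monthly rate = 15.55%/12 = 0.0129583; payment = 54,250 × 0.0129583 / (1 − (1+0.0129583)^−60) = $1,306.32.
Total interest on Loan B = 60 × $1,306.32 − $54,250 = $24,129.20.
Loan A is lower by $13,331.04.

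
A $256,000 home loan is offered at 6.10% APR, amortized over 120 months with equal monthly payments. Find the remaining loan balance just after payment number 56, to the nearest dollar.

With monthly rate i = 6.1%/12 = 0.0050833, the balance after k of n payments is P · [(1+i)^n − (1+i)^k] / [(1+i)^n − 1].
(1+0.0050833)^120 = 1.83758979 and (1+0.0050833)^56 = 1.32836064, so the balance is 256,000 × (1.83758979 − 1.32836064) / (1.83758979 − 1) = $155,640.22.

$155,640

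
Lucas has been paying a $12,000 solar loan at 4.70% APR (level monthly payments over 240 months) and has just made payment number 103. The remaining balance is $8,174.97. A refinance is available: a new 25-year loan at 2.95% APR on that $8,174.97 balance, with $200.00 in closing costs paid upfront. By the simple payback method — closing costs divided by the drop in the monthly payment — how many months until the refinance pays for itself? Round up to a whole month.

6 months

Current payment = 12,000 × 4.7%/12 / (1 − (1+0.0039167)^−240) = $77.22.
Refinanced payment = 8,174.97 × 0.0024583 / (1 − (1+0.0024583)^−300) = $38.55.
Monthly savings = $77.22 − $38.55 = $38.67.
Break-even = $200.00 / $38.67 = 5.17 → 6 months.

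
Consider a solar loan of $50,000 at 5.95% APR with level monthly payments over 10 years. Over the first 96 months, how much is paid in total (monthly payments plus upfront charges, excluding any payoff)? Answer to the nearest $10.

Monthly rate = 5.95%/12 = 0.0049583; payment = 50,000 × 0.0049583 / (1 − (1+0.0049583)^−120) = $553.85.
Total outlay = 96 × $553.85 = $53,169.60.

$53,170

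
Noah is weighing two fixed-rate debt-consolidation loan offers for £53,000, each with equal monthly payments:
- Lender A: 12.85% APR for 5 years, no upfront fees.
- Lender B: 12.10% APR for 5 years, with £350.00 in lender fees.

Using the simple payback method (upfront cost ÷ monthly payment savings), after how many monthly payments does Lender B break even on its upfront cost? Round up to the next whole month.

Lender A: monthly rate = 12.85%/12 = 0.0107083; payment = 53,000 × 0.0107083 / (1 − (1+0.0107083)^−60) = £1,201.85.
Lender B: monthly rate = 12.1%/12 = 0.0100833; payment = 53,000 × 0.0100833 / (1 − (1+0.0100833)^−60) = £1,181.64.
Monthly savings = £1,201.85 − £1,181.64 = £20.21.
Break-even = £350.00 / £20.21 = 17.32 → 18 months.

18 months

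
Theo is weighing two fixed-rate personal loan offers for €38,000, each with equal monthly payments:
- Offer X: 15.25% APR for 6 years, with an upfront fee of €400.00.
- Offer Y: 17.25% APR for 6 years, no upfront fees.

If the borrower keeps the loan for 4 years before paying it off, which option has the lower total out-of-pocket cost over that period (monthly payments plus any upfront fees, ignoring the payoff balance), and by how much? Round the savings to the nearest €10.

Offer X: at 15.25% the monthly rate is 0.0127083, so the payment is 38,000 × 0.0127083 / (1 − 1.0127083^−72) = €808.68.
Offer Y: at 17.25% the monthly rate is 0.0143750, so the payment is 38,000 × 0.0143750 / (1 − 1.0143750^−72) = €850.66.
Over 48 months: Offer X costs 48 × €808.68 + €400.00 = €39,216.64; Offer Y costs 48 × €850.66 = €40,831.68.
Offer X is cheaper by €40,831.68 − €39,216.64 = €1,615.04.

Offer X by €1,620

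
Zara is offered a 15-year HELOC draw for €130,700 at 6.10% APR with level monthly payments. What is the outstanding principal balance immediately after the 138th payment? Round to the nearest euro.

€41,884

With monthly rate i = 6.1%/12 = 0.0050833, the balance after k of n payments is P · [(1+i)^n − (1+i)^k] / [(1+i)^n − 1].
(1+0.0050833)^180 = 2.49099499 and (1+0.0050833)^138 = 2.01319506, so the balance is 130,700 × (2.49099499 − 2.01319506) / (2.49099499 − 1) = €41,883.74.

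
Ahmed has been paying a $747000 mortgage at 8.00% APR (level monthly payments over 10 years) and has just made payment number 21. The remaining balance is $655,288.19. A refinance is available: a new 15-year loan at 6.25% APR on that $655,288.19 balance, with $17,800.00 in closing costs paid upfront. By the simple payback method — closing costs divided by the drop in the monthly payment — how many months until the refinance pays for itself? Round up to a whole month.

6 months

Current payment = 747,000 × 8%/12 / (1 − (1+0.0066667)^−120) = $9,063.17.
Refinanced payment = 655,288.19 × 0.0052083 / (1 − (1+0.0052083)^−180) = $5,618.59.
Monthly savings = $9,063.17 − $5,618.59 = $3,444.58.
Break-even = $17,800.00 / $3,444.58 = 5.17 → 6 months.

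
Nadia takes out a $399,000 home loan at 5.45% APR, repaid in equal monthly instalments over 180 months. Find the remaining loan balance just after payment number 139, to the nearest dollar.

$121,313

With monthly rate i = 5.45%/12 = 0.0045417, the balance after k of n payments is P · [(1+i)^n − (1+i)^k] / [(1+i)^n − 1].
(1+0.0045417)^180 = 2.26064280 and (1+0.0045417)^139 = 1.87735230, so the balance is 399,000 × (2.26064280 − 1.87735230) / (2.26064280 − 1) = $121,313.43.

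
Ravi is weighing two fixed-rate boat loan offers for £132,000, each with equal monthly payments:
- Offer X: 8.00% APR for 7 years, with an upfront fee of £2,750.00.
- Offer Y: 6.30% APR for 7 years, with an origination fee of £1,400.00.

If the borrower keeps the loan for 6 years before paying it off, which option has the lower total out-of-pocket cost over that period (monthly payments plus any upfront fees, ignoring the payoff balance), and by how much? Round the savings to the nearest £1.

Offer X: at 8.00% the monthly rate is 0.0066667, so the payment is 132,000 × 0.0066667 / (1 − 1.0066667^−84) = £2,057.38.
Offer Y: at 6.30% the monthly rate is 0.0052500, so the payment is 132,000 × 0.0052500 / (1 − 1.0052500^−84) = £1,947.37.
Over 72 months: Offer X costs 72 × £2,057.38 + £2,750.00 = £150,881.36; Offer Y costs 72 × £1,947.37 + £1,400.00 = £141,610.64.
Offer Y is cheaper by £150,881.36 − £141,610.64 = £9,270.72.

Offer Y by £9,271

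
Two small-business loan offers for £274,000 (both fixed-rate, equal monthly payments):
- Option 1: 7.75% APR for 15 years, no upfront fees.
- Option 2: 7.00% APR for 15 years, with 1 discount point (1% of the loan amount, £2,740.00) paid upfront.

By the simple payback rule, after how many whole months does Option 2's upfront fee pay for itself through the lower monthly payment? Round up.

Option 1: monthly rate = 7.75%/12 = 0.0064583; payment = 274,000 × 0.0064583 / (1 − (1+0.0064583)^−180) = £2,579.10.
Option 2: at 7.00% the monthly rate is 0.0058333, so the payment is 274,000 × 0.0058333 / (1 − 1.0058333^−180) = £2,462.79.
Monthly savings = £2,579.10 − £2,462.79 = £116.31.
Break-even = £2,740.00 / £116.31 = 23.56 → 24 months.

24 months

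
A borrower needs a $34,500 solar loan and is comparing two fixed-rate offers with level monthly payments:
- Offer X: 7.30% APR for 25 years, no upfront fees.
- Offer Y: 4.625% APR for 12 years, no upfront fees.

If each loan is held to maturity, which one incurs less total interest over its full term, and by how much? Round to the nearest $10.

Offer Y by $30,120

Offer X: monthly rate = 7.3%/12 = 0.0060833; payment = 34,500 × 0.0060833 / (1 − (1+0.0060833)^−300) = $250.48.
Total interest on Offer X = 300 × $250.48 − $34,500 = $40,644.00.
Offer Y: monthly rate = 4.625%/12 = 0.0038542; payment = 34,500 × 0.0038542 / (1 − (1+0.0038542)^−144) = $312.64.
Total interest on Offer Y = 144 × $312.64 − $34,500 = $10,520.16.
Offer Y is lower by $30,123.84.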